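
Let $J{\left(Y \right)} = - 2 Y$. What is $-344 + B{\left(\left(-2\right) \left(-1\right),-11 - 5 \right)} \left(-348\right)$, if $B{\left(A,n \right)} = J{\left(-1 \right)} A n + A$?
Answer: $21232$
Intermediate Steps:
$B{\left(A,n \right)} = A + 2 A n$ ($B{\left(A,n \right)} = \left(-2\right) \left(-1\right) A n + A = 2 A n + A = A + 2 A n$)
$-344 + B{\left(\left(-2\right) \left(-1\right),-11 - 5 \right)} \left(-348\right) = -344 + \left(-2\right) \left(-1\right) \left(1 + 2 \left(-11 - 5\right)\right) \left(-348\right) = -344 + 2 \left(1 + 2 \left(-11 - 5\right)\right) \left(-348\right) = -344 + 2 \left(1 + 2 \left(-16\right)\right) \left(-348\right) = -344 + 2 \left(1 - 32\right) \left(-348\right) = -344 + 2 \left(-31\right) \left(-348\right) = -344 - -21576 = -344 + 21576 = 21232$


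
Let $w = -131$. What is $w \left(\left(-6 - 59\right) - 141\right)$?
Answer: $26986$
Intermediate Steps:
$w \left(\left(-6 - 59\right) - 141\right) = - 131 \left(\left(-6 - 59\right) - 141\right) = - 131 \left(-65 - 141\right) = \left(-131\right) \left(-206\right) = 26986$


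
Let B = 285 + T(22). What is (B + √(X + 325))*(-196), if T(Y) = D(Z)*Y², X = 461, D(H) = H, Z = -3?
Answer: 228732 - 196*√786 ≈ 2.2324e+5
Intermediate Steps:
T(Y) = -3*Y²
B = -1167 (B = 285 - 3*22² = 285 - 3*484 = 285 - 1452 = -1167)
(B + √(X + 325))*(-196) = (-1167 + √(461 + 325))*(-196) = (-1167 + √786)*(-196) = 228732 - 196*√786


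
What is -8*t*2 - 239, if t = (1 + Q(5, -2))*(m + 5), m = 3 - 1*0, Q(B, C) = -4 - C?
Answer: -111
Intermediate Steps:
m = 3 (m = 3 + 0 = 3)
t = -8 (t = (1 + (-4 - 1*(-2)))*(3 + 5) = (1 + (-4 + 2))*8 = (1 - 2)*8 = -1*8 = -8)
-8*t*2 - 239 = -8*(-8)*2 - 239 = 64*2 - 239 = 128 - 239 = -111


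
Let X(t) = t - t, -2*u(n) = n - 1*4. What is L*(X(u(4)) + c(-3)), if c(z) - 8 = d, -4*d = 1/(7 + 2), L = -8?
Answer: -574/9 ≈ -63.778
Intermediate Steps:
d = -1/36 (d = -1/(4*(7 + 2)) = -¼/9 = -¼*⅑ = -1/36 ≈ -0.027778)
u(n) = 2 - n/2 (u(n) = -(n - 1*4)/2 = -(n - 4)/2 = -(-4 + n)/2 = 2 - n/2)
c(z) = 287/36 (c(z) = 8 - 1/36 = 287/36)
X(t) = 0
L*(X(u(4)) + c(-3)) = -8*(0 + 287/36) = -8*287/36 = -574/9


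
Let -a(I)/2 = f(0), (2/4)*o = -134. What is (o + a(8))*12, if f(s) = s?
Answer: -3216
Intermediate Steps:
o = -268 (o = 2*(-134) = -268)
a(I) = 0 (a(I) = -2*0 = 0)
(o + a(8))*12 = (-268 + 0)*12 = -268*12 = -3216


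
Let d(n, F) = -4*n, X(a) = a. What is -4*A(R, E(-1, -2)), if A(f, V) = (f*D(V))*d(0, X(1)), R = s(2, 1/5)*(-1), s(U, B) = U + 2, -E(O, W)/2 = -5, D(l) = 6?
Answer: 0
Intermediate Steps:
E(O, W) = 10 (E(O, W) = -2*(-5) = 10)
s(U, B) = 2 + U
R = -4 (R = (2 + 2)*(-1) = 4*(-1) = -4)
A(f, V) = 0 (A(f, V) = (f*6)*(-4*0) = (6*f)*0 = 0)
-4*A(R, E(-1, -2)) = -4*0 = 0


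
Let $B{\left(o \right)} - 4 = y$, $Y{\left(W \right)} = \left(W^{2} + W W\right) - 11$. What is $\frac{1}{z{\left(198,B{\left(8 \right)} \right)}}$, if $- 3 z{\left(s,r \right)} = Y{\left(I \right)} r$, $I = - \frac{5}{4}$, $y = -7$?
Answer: $- \frac{8}{63} \approx -0.12698$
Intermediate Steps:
$I = - \frac{5}{4}$ ($I = \left(-5\right) \frac{1}{4} = - \frac{5}{4} \approx -1.25$)
$Y{\left(W \right)} = -11 + 2 W^{2}$ ($Y{\left(W \right)} = \left(W^{2} + W^{2}\right) - 11 = 2 W^{2} - 11 = -11 + 2 W^{2}$)
$B{\left(o \right)} = -3$ ($B{\left(o \right)} = 4 - 7 = -3$)
$z{\left(s,r \right)} = \frac{21 r}{8}$ ($z{\left(s,r \right)} = - \frac{\left(-11 + 2 \left(- \frac{5}{4}\right)^{2}\right) r}{3} = - \frac{\left(-11 + 2 \cdot \frac{25}{16}\right) r}{3} = - \frac{\left(-11 + \frac{25}{8}\right) r}{3} = - \frac{\left(- \frac{63}{8}\right) r}{3} = \frac{21 r}{8}$)
$\frac{1}{z{\left(198,B{\left(8 \right)} \right)}} = \frac{1}{\frac{21}{8} \left(-3\right)} = \frac{1}{- \frac{63}{8}} = - \frac{8}{63}$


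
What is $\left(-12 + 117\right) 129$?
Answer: $13545$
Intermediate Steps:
$\left(-12 + 117\right) 129 = 105 \cdot 129 = 13545$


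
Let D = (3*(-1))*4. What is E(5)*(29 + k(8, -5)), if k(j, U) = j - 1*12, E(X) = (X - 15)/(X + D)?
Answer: 250/7 ≈ 35.714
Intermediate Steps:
D = -12 (D = -3*4 = -12)
E(X) = (-15 + X)/(-12 + X) (E(X) = (X - 15)/(X - 12) = (-15 + X)/(-12 + X))
k(j, U) = -12 + j (k(j, U) = j - 12 = -12 + j)
E(5)*(29 + k(8, -5)) = ((-15 + 5)/(-12 + 5))*(29 + (-12 + 8)) = (-10/(-7))*(29 - 4) = -⅐*(-10)*25 = (10/7)*25 = 250/7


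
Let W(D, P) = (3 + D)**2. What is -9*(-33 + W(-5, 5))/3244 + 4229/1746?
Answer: 7087291/2832012 ≈ 2.5026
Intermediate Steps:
-9*(-33 + W(-5, 5))/3244 + 4229/1746 = -9*(-33 + (3 - 5)**2)/3244 + 4229/1746 = -9*(-33 + (-2)**2)*(1/3244) + 4229*(1/1746) = -9*(-33 + 4)*(1/3244) + 4229/1746 = -9*(-29)*(1/3244) + 4229/1746 = 261*(1/3244) + 4229/1746 = 261/3244 + 4229/1746 = 7087291/2832012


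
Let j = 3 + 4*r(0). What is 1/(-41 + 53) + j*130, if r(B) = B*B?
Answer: 4681/12 ≈ 390.08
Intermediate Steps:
r(B) = B²
j = 3 (j = 3 + 4*0² = 3 + 4*0 = 3 + 0 = 3)
1/(-41 + 53) + j*130 = 1/(-41 + 53) + 3*130 = 1/12 + 390 = 4681/12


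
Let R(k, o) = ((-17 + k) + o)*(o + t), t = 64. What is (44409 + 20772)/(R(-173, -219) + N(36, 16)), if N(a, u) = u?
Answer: 21727/21137 ≈ 1.0279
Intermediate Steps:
R(k, o) = (64 + o)*(-17 + k + o) (R(k, o) = ((-17 + k) + o)*(o + 64) = (-17 + k + o)*(64 + o) = (64 + o)*(-17 + k + o))
(44409 + 20772)/(R(-173, -219) + N(36, 16)) = (44409 + 20772)/((-1088 + (-219)² + 47*(-219) + 64*(-173) - 173*(-219)) + 16) = 65181/((-1088 + 47961 - 10293 - 11072 + 37887) + 16) = 65181/(63395 + 16) = 65181/63411 = 65181*(1/63411) = 21727/21137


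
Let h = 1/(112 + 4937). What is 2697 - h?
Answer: 13617152/5049 ≈ 2697.0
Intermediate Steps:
h = 1/5049 ≈ 0.00019806
2697 - h = 2697 - 1*1/5049 = 2697 - 1/5049 = 13617152/5049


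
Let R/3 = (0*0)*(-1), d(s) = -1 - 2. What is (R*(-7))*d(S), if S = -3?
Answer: 0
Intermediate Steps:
d(s) = -3
R = 0 (R = 3*((0*0)*(-1)) = 3*(0*(-1)) = 3*0 = 0)
(R*(-7))*d(S) = (0*(-7))*(-3) = 0*(-3) = 0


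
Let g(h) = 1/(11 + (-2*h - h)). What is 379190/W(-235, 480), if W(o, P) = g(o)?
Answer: 271500040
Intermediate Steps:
g(h) = 1/(11 - 3*h)
W(o, P) = -1/(-11 + 3*o)
379190/W(-235, 480) = 379190/((-1/(-11 + 3*(-235)))) = 379190/((-1/(-11 - 705))) = 379190/((-1/(-716))) = 379190/((-1*(-1/716))) = 379190/(1/716) = 379190*716 = 271500040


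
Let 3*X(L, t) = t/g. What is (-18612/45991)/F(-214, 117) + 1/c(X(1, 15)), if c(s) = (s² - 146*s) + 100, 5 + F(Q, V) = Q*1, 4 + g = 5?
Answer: 36007/184653865 ≈ 0.00019500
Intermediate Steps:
g = 1 (g = -4 + 5 = 1)
F(Q, V) = -5 + Q (F(Q, V) = -5 + Q*1 = -5 + Q)
X(L, t) = t/3 (X(L, t) = (t/1)/3 = (t*1)/3 = t/3)
c(s) = 100 + s² - 146*s
(-18612/45991)/F(-214, 117) + 1/c(X(1, 15)) = (-18612/45991)/(-5 - 214) + 1/(100 + ((⅓)*15)² - 146*15/3) = -18612*1/45991/(-219) + 1/(100 + 5² - 146*5) = -1692/4181*(-1/219) + 1/(100 + 25 - 730) = 564/305213 + 1/(-605) = 564/305213 - 1/605 = 36007/184653865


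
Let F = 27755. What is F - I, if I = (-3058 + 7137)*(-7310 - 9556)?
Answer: 68824169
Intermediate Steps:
I = -68796414 (I = 4079*(-16866) = -68796414)
F - I = 27755 - 1*(-68796414) = 27755 + 68796414 = 68824169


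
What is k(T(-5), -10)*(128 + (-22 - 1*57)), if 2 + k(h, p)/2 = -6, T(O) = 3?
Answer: -784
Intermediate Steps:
k(h, p) = -16 (k(h, p) = -4 + 2*(-6) = -4 - 12 = -16)
k(T(-5), -10)*(128 + (-22 - 1*57)) = -16*(128 + (-22 - 1*57)) = -16*(128 + (-22 - 57)) = -16*(128 - 79) = -16*49 = -784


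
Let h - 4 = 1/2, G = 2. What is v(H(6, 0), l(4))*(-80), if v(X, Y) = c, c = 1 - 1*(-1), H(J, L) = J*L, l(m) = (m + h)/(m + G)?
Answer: -160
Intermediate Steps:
h = 9/2 (h = 4 + 1/2 = 9/2 ≈ 4.5000)
l(m) = (9/2 + m)/(2 + m) (l(m) = (m + 9/2)/(m + 2) = (9/2 + m)/(2 + m))
c = 2 (c = 1 + 1 = 2)
v(X, Y) = 2
v(H(6, 0), l(4))*(-80) = 2*(-80) = -160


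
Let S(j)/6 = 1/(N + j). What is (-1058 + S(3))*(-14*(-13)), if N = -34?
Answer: -5970328/31 ≈ -1.9259e+5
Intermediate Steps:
S(j) = 6/(-34 + j)
(-1058 + S(3))*(-14*(-13)) = (-1058 + 6/(-34 + 3))*(-14*(-13)) = (-1058 + 6/(-31))*182 = (-1058 + 6*(-1/31))*182 = (-1058 - 6/31)*182 = -32804/31*182 = -5970328/31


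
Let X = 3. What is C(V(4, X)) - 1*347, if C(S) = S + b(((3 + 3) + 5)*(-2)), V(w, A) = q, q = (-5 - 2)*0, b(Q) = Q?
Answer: -369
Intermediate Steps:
q = 0 (q = -7*0 = 0)
V(w, A) = 0
C(S) = -22 + S (C(S) = S + ((3 + 3) + 5)*(-2) = S + (6 + 5)*(-2) = S + 11*(-2) = S - 22 = -22 + S)
C(V(4, X)) - 1*347 = (-22 + 0) - 1*347 = -22 - 347 = -369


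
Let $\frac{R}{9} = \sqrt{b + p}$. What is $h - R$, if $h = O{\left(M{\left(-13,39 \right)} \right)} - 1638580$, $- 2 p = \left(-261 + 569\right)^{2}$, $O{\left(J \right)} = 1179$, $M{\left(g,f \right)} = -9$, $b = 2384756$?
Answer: $-1637401 - 18 \sqrt{584331} \approx -1.6512 \cdot 10^{6}$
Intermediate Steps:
$p = -47432$ ($p = - \frac{\left(-261 + 569\right)^{2}}{2} = - \frac{308^{2}}{2} = \left(- \frac{1}{2}\right) 94864 = -47432$)
$h = -1637401$ ($h = 1179 - 1638580 = -1637401$)
$R = 18 \sqrt{584331}$ ($R = 9 \sqrt{2384756 - 47432} = 9 \sqrt{2337324} = 9 \cdot 2 \sqrt{584331} = 18 \sqrt{584331} \approx 13759.0$)
$h - R = -1637401 - 18 \sqrt{584331}$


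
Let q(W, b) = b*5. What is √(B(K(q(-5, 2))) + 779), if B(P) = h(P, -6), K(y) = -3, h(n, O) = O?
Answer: √773 ≈ 27.803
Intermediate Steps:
q(W, b) = 5*b
B(P) = -6
√(B(K(q(-5, 2))) + 779) = √(-6 + 779) = √773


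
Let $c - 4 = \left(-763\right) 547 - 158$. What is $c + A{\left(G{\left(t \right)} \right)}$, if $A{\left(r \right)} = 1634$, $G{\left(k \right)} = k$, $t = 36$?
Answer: $-415881$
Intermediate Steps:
$c = -417515$ ($c = 4 - 417519 = -417515$)
$c + A{\left(G{\left(t \right)} \right)} = -417515 + 1634 = -415881$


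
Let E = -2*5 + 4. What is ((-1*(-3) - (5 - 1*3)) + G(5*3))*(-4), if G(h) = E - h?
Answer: 80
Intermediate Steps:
E = -6 (E = -10 + 4 = -6)
G(h) = -6 - h
((-1*(-3) - (5 - 1*3)) + G(5*3))*(-4) = ((-1*(-3) - (5 - 1*3)) + (-6 - 5*3))*(-4) = ((3 - (5 - 3)) + (-6 - 1*15))*(-4) = ((3 - 1*2) + (-6 - 15))*(-4) = ((3 - 2) - 21)*(-4) = (1 - 21)*(-4) = -20*(-4) = 80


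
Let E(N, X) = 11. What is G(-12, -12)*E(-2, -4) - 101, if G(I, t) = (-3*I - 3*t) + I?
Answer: 559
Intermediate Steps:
G(I, t) = -3*t - 2*I
G(-12, -12)*E(-2, -4) - 101 = (-3*(-12) - 2*(-12))*11 - 101 = (36 + 24)*11 - 101 = 60*11 - 101 = 660 - 101 = 559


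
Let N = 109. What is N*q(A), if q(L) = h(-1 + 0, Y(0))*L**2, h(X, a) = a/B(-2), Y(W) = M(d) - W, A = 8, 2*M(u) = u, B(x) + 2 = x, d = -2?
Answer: 1744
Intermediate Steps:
B(x) = -2 + x
M(u) = u/2
Y(W) = -1 - W (Y(W) = (1/2)*(-2) - W = -1 - W)
h(X, a) = -a/4 (h(X, a) = a/(-2 - 2) = a/(-4) = a*(-1/4) = -a/4)
q(L) = L**2/4 (q(L) = (-(-1 - 1*0)/4)*L**2 = (-(-1 + 0)/4)*L**2 = (-1/4*(-1))*L**2 = L**2/4)
N*q(A) = 109*((1/4)*8**2) = 109*((1/4)*64) = 109*16 = 1744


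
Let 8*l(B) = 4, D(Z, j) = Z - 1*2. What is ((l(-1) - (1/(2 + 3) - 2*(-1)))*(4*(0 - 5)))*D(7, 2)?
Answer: 170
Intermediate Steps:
D(Z, j) = -2 + Z (D(Z, j) = Z - 2 = -2 + Z)
l(B) = ½ (l(B) = (⅛)*4 = ½)
((l(-1) - (1/(2 + 3) - 2*(-1)))*(4*(0 - 5)))*D(7, 2) = ((½ - (1/(2 + 3) - 2*(-1)))*(4*(0 - 5)))*(-2 + 7) = ((½ - (1/5 + 2))*(4*(-5)))*5 = ((½ - (⅕ + 2))*(-20))*5 = ((½ - 1*11/5)*(-20))*5 = ((½ - 11/5)*(-20))*5 = -17/10*(-20)*5 = 34*5 = 170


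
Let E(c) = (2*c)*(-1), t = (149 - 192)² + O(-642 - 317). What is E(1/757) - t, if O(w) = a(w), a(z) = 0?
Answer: -1399695/757 ≈ -1849.0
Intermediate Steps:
O(w) = 0
t = 1849 (t = (149 - 192)² + 0 = (-43)² + 0 = 1849 + 0 = 1849)
E(c) = -2*c
E(1/757) - t = -2/757 - 1*1849 = -2*1/757 - 1849 = -2/757 - 1849 = -1399695/757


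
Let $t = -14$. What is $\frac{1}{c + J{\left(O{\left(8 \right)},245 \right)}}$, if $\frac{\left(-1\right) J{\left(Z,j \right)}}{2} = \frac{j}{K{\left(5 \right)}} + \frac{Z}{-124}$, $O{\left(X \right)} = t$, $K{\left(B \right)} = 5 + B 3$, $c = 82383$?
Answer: $\frac{62}{5106213} \approx 1.2142 \cdot 10^{-5}$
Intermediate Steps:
$K{\left(B \right)} = 5 + 3 B$
$O{\left(X \right)} = -14$
$J{\left(Z,j \right)} = - \frac{j}{10} + \frac{Z}{62}$ ($J{\left(Z,j \right)} = - 2 \left(\frac{j}{5 + 3 \cdot 5} + \frac{Z}{-124}\right) = - 2 \left(\frac{j}{5 + 15} + Z \left(- \frac{1}{124}\right)\right) = - 2 \left(\frac{j}{20} - \frac{Z}{124}\right) = - 2 \left(- \frac{Z}{124} + \frac{j}{20}\right) = - \frac{j}{10} + \frac{Z}{62}$)
$\frac{1}{c + J{\left(O{\left(8 \right)},245 \right)}} = \frac{1}{82383 + \left(\left(- \frac{1}{10}\right) 245 + \frac{1}{62} \left(-14\right)\right)} = \frac{1}{82383 - \frac{1533}{62}} = \frac{1}{\frac{5106213}{62}} = \frac{62}{5106213}$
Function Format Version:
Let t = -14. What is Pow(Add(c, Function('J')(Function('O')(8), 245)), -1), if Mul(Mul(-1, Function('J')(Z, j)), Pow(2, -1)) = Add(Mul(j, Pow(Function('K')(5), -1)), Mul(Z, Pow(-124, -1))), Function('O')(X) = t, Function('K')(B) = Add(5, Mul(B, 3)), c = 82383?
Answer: Rational(62, 5106213) ≈ 1.2142e-5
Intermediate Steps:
Function('K')(B) = Add(5, Mul(3, B))
Function('O')(X) = -14
Function('J')(Z, j) = Add(Mul(Rational(-1, 10), j), Mul(Rational(1, 62), Z)) (Function('J')(Z, j) = Mul(-2, Add(Mul(j, Pow(Add(5, Mul(3, 5)), -1)), Mul(Z, Pow(-124, -1)))) = Mul(-2, Add(Mul(j, Pow(Add(5, 15), -1)), Mul(Z, Rational(-1, 124)))) = Mul(-2, Add(Mul(j, Pow(20, -1)), Mul(Rational(-1, 124), Z))) = Mul(-2, Add(Mul(j, Rational(1, 20)), Mul(Rational(-1, 124), Z))) = Mul(-2, Add(Mul(Rational(1, 20), j), Mul(Rational(-1, 124), Z))) = Mul(-2, Add(Mul(Rational(-1, 124), Z), Mul(Rational(1, 20), j))) = Add(Mul(Rational(-1, 10), j), Mul(Rational(1, 62), Z)))
Pow(Add(c, Function('J')(Function('O')(8), 245)), -1) = Pow(Add(82383, Add(Mul(Rational(-1, 10), 245), Mul(Rational(1, 62), -14))), -1) = Pow(Add(82383, Add(Rational(-49, 2), Rational(-7, 31))), -1) = Pow(Add(82383, Rational(-1533, 62)), -1) = Pow(Rational(5106213, 62), -1) = Rational(62, 5106213)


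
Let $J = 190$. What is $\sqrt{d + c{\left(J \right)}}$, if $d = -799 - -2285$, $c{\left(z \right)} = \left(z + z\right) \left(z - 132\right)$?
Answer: $3 \sqrt{2614} \approx 153.38$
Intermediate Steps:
$c{\left(z \right)} = 2 z \left(-132 + z\right)$
$d = 1486$ ($d = -799 + 2285 = 1486$)
$\sqrt{d + c{\left(J \right)}} = \sqrt{1486 + 2 \cdot 190 \left(-132 + 190\right)} = \sqrt{1486 + 2 \cdot 190 \cdot 58} = \sqrt{1486 + 22040} = \sqrt{23526} = 3 \sqrt{2614}$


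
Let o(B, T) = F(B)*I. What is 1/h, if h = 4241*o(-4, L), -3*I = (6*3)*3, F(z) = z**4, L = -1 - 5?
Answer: -1/19542528 ≈ -5.1170e-8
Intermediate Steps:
L = -6
I = -18 (I = -6*3*3/3 = -6*3 = -1/3*54 = -18)
o(B, T) = -18*B**4 (o(B, T) = B**4*(-18) = -18*B**4)
h = -19542528 (h = 4241*(-18*(-4)**4) = 4241*(-18*256) = 4241*(-4608) = -19542528)
1/h = 1/(-19542528) = -1/19542528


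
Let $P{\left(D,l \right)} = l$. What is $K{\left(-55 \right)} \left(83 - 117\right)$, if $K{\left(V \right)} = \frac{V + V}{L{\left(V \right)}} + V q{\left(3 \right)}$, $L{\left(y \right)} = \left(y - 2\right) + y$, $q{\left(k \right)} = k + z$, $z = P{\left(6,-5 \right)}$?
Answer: $- \frac{105655}{28} \approx -3773.4$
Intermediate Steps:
$z = -5$
$q{\left(k \right)} = -5 + k$ ($q{\left(k \right)} = k - 5 = -5 + k$)
$L{\left(y \right)} = -2 + 2 y$ ($L{\left(y \right)} = \left(-2 + y\right) + y = -2 + 2 y$)
$K{\left(V \right)} = - 2 V + \frac{2 V}{-2 + 2 V}$ ($K{\left(V \right)} = \frac{V + V}{-2 + 2 V} + V \left(-5 + 3\right) = \frac{2 V}{-2 + 2 V} + V \left(-2\right) = \frac{2 V}{-2 + 2 V} - 2 V = - 2 V + \frac{2 V}{-2 + 2 V}$)
$K{\left(-55 \right)} \left(83 - 117\right) = - \frac{55 \left(3 - -110\right)}{-1 - 55} \left(83 - 117\right) = - \frac{55 \left(3 + 110\right)}{-56} \left(83 - 117\right) = \left(-55\right) \left(- \frac{1}{56}\right) 113 \left(-34\right) = \frac{6215}{56} \left(-34\right) = - \frac{105655}{28}$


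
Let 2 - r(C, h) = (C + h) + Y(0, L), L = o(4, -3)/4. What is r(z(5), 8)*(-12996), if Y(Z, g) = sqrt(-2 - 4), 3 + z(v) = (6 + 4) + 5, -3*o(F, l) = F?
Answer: 233928 + 12996*I*sqrt(6) ≈ 2.3393e+5 + 31834.0*I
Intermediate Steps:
o(F, l) = -F/3
z(v) = 12 (z(v) = -3 + ((6 + 4) + 5) = -3 + (10 + 5) = -3 + 15 = 12)
L = -1/3 (L = -1/3*4/4 = -4/3*1/4 = -1/3 ≈ -0.33333)
Y(Z, g) = I*sqrt(6) (Y(Z, g) = sqrt(-6) = I*sqrt(6))
r(C, h) = 2 - C - h - I*sqrt(6) (r(C, h) = 2 - ((C + h) + I*sqrt(6)) = 2 - (C + h + I*sqrt(6)) = 2 + (-C - h - I*sqrt(6)) = 2 - C - h - I*sqrt(6))
r(z(5), 8)*(-12996) = (2 - 1*12 - 1*8 - I*sqrt(6))*(-12996) = (2 - 12 - 8 - I*sqrt(6))*(-12996) = (-18 - I*sqrt(6))*(-12996) = 233928 + 12996*I*sqrt(6)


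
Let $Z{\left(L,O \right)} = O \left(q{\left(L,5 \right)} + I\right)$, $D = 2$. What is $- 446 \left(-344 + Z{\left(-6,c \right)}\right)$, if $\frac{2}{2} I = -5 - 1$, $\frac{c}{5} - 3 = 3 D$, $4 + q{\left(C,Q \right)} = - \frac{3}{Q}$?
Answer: $366166$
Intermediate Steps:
$q{\left(C,Q \right)} = -4 - \frac{3}{Q}$
$c = 45$ ($c = 15 + 5 \cdot 3 \cdot 2 = 15 + 5 \cdot 6 = 15 + 30 = 45$)
$I = -6$ ($I = -5 - 1 = -6$)
$Z{\left(L,O \right)} = - \frac{53 O}{5}$ ($Z{\left(L,O \right)} = O \left(\left(-4 - \frac{3}{5}\right) - 6\right) = O \left(- \frac{23}{5} - 6\right) = O \left(- \frac{53}{5}\right) = - \frac{53 O}{5}$)
$- 446 \left(-344 + Z{\left(-6,c \right)}\right) = - 446 \left(-344 - 477\right) = \left(-446\right) \left(-821\right) = 366166$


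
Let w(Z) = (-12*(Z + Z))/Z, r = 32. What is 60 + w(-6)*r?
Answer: -708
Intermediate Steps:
w(Z) = -24 (w(Z) = (-24*Z)/Z = -24)
60 + w(-6)*r = 60 - 24*32 = 60 - 768 = -708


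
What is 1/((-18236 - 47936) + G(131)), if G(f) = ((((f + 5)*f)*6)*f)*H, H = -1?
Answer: -1/14069548 ≈ -7.1076e-8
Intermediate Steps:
G(f) = -6*f²*(5 + f) (G(f) = ((((f + 5)*f)*6)*f)*(-1) = ((((5 + f)*f)*6)*f)*(-1) = (((f*(5 + f))*6)*f)*(-1) = ((6*f*(5 + f))*f)*(-1) = (6*f²*(5 + f))*(-1) = -6*f²*(5 + f))
1/((-18236 - 47936) + G(131)) = 1/((-18236 - 47936) + 6*131²*(-5 - 1*131)) = 1/(-66172 + 6*17161*(-5 - 131)) = 1/(-66172 + 6*17161*(-136)) = 1/(-66172 - 14003376) = 1/(-14069548) = -1/14069548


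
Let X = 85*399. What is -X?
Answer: -33915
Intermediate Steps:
X = 33915
-X = -1*33915 = -33915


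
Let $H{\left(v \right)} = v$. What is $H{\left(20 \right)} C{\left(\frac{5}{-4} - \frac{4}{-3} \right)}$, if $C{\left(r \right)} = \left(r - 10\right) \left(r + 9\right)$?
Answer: $- \frac{64855}{36} \approx -1801.5$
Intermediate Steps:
$C{\left(r \right)} = \left(-10 + r\right) \left(9 + r\right)$
$H{\left(20 \right)} C{\left(\frac{5}{-4} - \frac{4}{-3} \right)} = 20 \left(-90 + \left(\frac{5}{-4} - \frac{4}{-3}\right)^{2} - \left(\frac{5}{-4} - \frac{4}{-3}\right)\right) = 20 \left(-90 + \left(5 \left(- \frac{1}{4}\right) - - \frac{4}{3}\right)^{2} - \left(5 \left(- \frac{1}{4}\right) - - \frac{4}{3}\right)\right) = 20 \left(-90 + \left(- \frac{5}{4} + \frac{4}{3}\right)^{2} - \left(- \frac{5}{4} + \frac{4}{3}\right)\right) = 20 \left(-90 + \left(\frac{1}{12}\right)^{2} - \frac{1}{12}\right) = 20 \left(-90 + \frac{1}{144} - \frac{1}{12}\right) = 20 \left(- \frac{12971}{144}\right) = - \frac{64855}{36}$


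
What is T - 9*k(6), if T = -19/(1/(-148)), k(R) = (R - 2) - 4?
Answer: 2812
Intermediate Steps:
k(R) = -6 + R (k(R) = (-2 + R) - 4 = -6 + R)
T = 2812 (T = -19/(-1/148) = -19*(-148) = 2812)
T - 9*k(6) = 2812 - 9*(-6 + 6) = 2812 - 9*0 = 2812 + 0 = 2812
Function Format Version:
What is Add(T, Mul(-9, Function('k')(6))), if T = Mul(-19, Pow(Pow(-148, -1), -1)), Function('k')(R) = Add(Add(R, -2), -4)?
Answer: 2812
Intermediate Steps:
Function('k')(R) = Add(-6, R) (Function('k')(R) = Add(Add(-2, R), -4) = Add(-6, R))
T = 2812 (T = Mul(-19, Pow(Rational(-1, 148), -1)) = Mul(-19, -148) = 2812)
Add(T, Mul(-9, Function('k')(6))) = Add(2812, Mul(-9, Add(-6, 6))) = Add(2812, Mul(-9, 0)) = Add(2812, 0) = 2812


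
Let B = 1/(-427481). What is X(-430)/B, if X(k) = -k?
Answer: -183816830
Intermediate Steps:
B = -1/427481 ≈ -2.3393e-6
X(-430)/B = (-1*(-430))/(-1/427481) = 430*(-427481) = -183816830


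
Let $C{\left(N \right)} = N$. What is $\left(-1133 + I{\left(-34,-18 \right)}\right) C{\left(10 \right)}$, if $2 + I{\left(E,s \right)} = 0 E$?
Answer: $-11350$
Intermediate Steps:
$I{\left(E,s \right)} = -2$ ($I{\left(E,s \right)} = -2 + 0 E = -2 + 0 = -2$)
$\left(-1133 + I{\left(-34,-18 \right)}\right) C{\left(10 \right)} = \left(-1133 - 2\right) 10 = \left(-1135\right) 10 = -11350$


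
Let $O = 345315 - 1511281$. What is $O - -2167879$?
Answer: $1001913$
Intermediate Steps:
$O = -1165966$
$O - -2167879 = -1165966 - -2167879 = -1165966 + 2167879 = 1001913$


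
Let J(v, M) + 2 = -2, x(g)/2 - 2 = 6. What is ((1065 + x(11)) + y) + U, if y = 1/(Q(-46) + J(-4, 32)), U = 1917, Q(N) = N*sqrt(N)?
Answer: 72965323/24338 + 23*I*sqrt(46)/48676 ≈ 2998.0 + 0.0032047*I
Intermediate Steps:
Q(N) = N**(3/2)
x(g) = 16 (x(g) = 4 + 2*6 = 4 + 12 = 16)
J(v, M) = -4 (J(v, M) = -2 - 2 = -4)
y = 1/(-4 - 46*I*sqrt(46)) (y = 1/((-46)**(3/2) - 4) = 1/(-46*I*sqrt(46) - 4) = 1/(-4 - 46*I*sqrt(46)) ≈ -4.109e-5 + 0.0032047*I)
((1065 + x(11)) + y) + U = ((1065 + 16) + I/(2*(-2*I + 23*sqrt(46)))) + 1917 = (1081 + I/(2*(-2*I + 23*sqrt(46)))) + 1917 = 2998 + I/(2*(-2*I + 23*sqrt(46)))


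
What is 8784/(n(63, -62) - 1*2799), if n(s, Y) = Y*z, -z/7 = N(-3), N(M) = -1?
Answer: -144/53 ≈ -2.7170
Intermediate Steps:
z = 7 (z = -7*(-1) = 7)
n(s, Y) = 7*Y (n(s, Y) = Y*7 = 7*Y)
8784/(n(63, -62) - 1*2799) = 8784/(7*(-62) - 1*2799) = 8784/(-434 - 2799) = 8784/(-3233) = 8784*(-1/3233) = -144/53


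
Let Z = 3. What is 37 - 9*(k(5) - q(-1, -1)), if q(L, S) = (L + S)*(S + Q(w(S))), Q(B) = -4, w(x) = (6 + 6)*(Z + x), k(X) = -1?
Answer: 136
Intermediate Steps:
w(x) = 36 + 12*x (w(x) = (6 + 6)*(3 + x) = 12*(3 + x) = 36 + 12*x)
q(L, S) = (-4 + S)*(L + S) (q(L, S) = (L + S)*(S - 4) = (L + S)*(-4 + S) = (-4 + S)*(L + S))
37 - 9*(k(5) - q(-1, -1)) = 37 - 9*(-1 - ((-1)**2 - 4*(-1) - 4*(-1) - 1*(-1))) = 37 - 9*(-1 - (1 + 4 + 4 + 1)) = 37 - 9*(-1 - 1*10) = 37 - 9*(-1 - 10) = 37 - 9*(-11) = 37 + 99 = 136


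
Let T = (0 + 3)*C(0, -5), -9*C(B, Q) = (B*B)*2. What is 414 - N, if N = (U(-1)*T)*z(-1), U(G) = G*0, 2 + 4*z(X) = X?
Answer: 414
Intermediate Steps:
C(B, Q) = -2*B²/9 (C(B, Q) = -B*B*2/9 = -B²*2/9 = -2*B²/9)
z(X) = -½ + X/4
U(G) = 0
T = 0 (T = (0 + 3)*(-2/9*0²) = 3*(-2/9*0) = 3*0 = 0)
N = 0 (N = (0*0)*(-½ + (¼)*(-1)) = 0*(-½ - ¼) = 0*(-¾) = 0)
414 - N = 414 - 1*0 = 414 + 0 = 414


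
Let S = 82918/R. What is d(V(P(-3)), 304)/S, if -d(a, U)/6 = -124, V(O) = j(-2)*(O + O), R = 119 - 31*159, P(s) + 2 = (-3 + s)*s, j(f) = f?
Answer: -1789320/41459 ≈ -43.159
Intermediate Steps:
P(s) = -2 + s*(-3 + s) (P(s) = -2 + (-3 + s)*s = -2 + s*(-3 + s))
R = -4810 (R = 119 - 4929 = -4810)
V(O) = -4*O (V(O) = -2*(O + O) = -4*O)
d(a, U) = 744 (d(a, U) = -6*(-124) = 744)
S = -41459/2405 (S = 82918/(-4810) = 82918*(-1/4810) = -41459/2405 ≈ -17.239)
d(V(P(-3)), 304)/S = 744/(-41459/2405) = 744*(-2405/41459) = -1789320/41459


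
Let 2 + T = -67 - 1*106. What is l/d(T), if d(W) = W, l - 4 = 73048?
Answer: -10436/25 ≈ -417.44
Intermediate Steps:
T = -175 (T = -2 + (-67 - 1*106) = -2 + (-67 - 106) = -2 - 173 = -175)
l = 73052 (l = 4 + 73048 = 73052)
l/d(T) = 73052/(-175) = 73052*(-1/175) = -10436/25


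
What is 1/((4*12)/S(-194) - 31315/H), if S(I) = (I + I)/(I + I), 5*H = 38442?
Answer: 38442/1688641 ≈ 0.022765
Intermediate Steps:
H = 38442/5 (H = (⅕)*38442 = 38442/5 ≈ 7688.4)
S(I) = 1 (S(I) = (2*I)/((2*I)) = (2*I)*(1/(2*I)) = 1)
1/((4*12)/S(-194) - 31315/H) = 1/((4*12)/1 - 31315/38442/5) = 1/(48*1 - 31315*5/38442) = 1/(48 - 156575/38442) = 1/(1688641/38442) = 38442/1688641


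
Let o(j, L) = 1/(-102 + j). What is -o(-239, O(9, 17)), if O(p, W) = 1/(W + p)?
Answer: 1/341 ≈ 0.0029326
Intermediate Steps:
-o(-239, O(9, 17)) = -1/(-102 - 239) = -1/(-341) = -1*(-1/341) = 1/341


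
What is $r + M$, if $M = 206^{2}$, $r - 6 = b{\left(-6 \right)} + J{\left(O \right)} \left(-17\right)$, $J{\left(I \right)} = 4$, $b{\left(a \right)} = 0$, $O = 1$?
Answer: $42374$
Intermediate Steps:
$r = -62$ ($r = 6 + \left(0 + 4 \left(-17\right)\right) = 6 + \left(0 - 68\right) = 6 - 68 = -62$)
$M = 42436$
$r + M = -62 + 42436 = 42374$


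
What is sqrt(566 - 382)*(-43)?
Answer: -86*sqrt(46) ≈ -583.28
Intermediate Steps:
sqrt(566 - 382)*(-43) = sqrt(184)*(-43) = (2*sqrt(46))*(-43) = -86*sqrt(46)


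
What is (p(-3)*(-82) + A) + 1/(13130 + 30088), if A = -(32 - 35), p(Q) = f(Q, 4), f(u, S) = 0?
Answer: 129655/43218 ≈ 3.0000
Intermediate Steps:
p(Q) = 0
A = 3 (A = -1*(-3) = 3)
(p(-3)*(-82) + A) + 1/(13130 + 30088) = (0*(-82) + 3) + 1/(13130 + 30088) = (0 + 3) + 1/43218 = 3 + 1/43218 = 129655/43218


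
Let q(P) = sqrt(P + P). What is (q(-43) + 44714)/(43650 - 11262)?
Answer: 22357/16194 + I*sqrt(86)/32388 ≈ 1.3806 + 0.00028633*I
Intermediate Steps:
q(P) = sqrt(2)*sqrt(P) (q(P) = sqrt(2*P) = sqrt(2)*sqrt(P))
(q(-43) + 44714)/(43650 - 11262) = (sqrt(2)*sqrt(-43) + 44714)/(43650 - 11262) = (sqrt(2)*(I*sqrt(43)) + 44714)/32388 = (I*sqrt(86) + 44714)*(1/32388) = (44714 + I*sqrt(86))*(1/32388) = 22357/16194 + I*sqrt(86)/32388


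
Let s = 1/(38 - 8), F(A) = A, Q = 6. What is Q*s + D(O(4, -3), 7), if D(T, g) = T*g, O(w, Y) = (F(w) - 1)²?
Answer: 316/5 ≈ 63.200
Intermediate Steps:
O(w, Y) = (-1 + w)² (O(w, Y) = (w - 1)² = (-1 + w)²)
s = 1/30 ≈ 0.033333
Q*s + D(O(4, -3), 7) = 6*(1/30) + (-1 + 4)²*7 = ⅕ + 3²*7 = ⅕ + 9*7 = ⅕ + 63 = 316/5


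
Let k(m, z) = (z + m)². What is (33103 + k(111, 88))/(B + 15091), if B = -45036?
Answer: -72704/29945 ≈ -2.4279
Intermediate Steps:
k(m, z) = (m + z)²
(33103 + k(111, 88))/(B + 15091) = (33103 + (111 + 88)²)/(-45036 + 15091) = (33103 + 199²)/(-29945) = (33103 + 39601)*(-1/29945) = 72704*(-1/29945) = -72704/29945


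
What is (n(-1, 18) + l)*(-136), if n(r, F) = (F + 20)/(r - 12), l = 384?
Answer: -673744/13 ≈ -51826.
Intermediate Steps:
n(r, F) = (20 + F)/(-12 + r)
(n(-1, 18) + l)*(-136) = ((20 + 18)/(-12 - 1) + 384)*(-136) = (38/(-13) + 384)*(-136) = (-1/13*38 + 384)*(-136) = (-38/13 + 384)*(-136) = (4954/13)*(-136) = -673744/13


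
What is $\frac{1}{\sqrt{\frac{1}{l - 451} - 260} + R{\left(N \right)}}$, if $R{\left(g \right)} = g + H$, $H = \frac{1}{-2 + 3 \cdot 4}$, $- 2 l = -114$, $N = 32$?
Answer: $\frac{210790}{8473709} - \frac{50 i \sqrt{40361754}}{25421127} \approx 0.024876 - 0.012496 i$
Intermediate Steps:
$l = 57$ ($l = \left(- \frac{1}{2}\right) \left(-114\right) = 57$)
$H = \frac{1}{10}$ ($H = \frac{1}{-2 + 12} = \frac{1}{10} \approx 0.1$)
$R{\left(g \right)} = \frac{1}{10} + g$ ($R{\left(g \right)} = g + \frac{1}{10} = \frac{1}{10} + g$)
$\frac{1}{\sqrt{\frac{1}{l - 451} - 260} + R{\left(N \right)}} = \frac{1}{\sqrt{\frac{1}{57 - 451} - 260} + \left(\frac{1}{10} + 32\right)} = \frac{1}{\sqrt{\frac{1}{-394} - 260} + \frac{321}{10}} = \frac{1}{\sqrt{- \frac{1}{394} - 260} + \frac{321}{10}} = \frac{1}{\sqrt{- \frac{102441}{394}} + \frac{321}{10}} = \frac{1}{\frac{i \sqrt{40361754}}{394} + \frac{321}{10}} = \frac{1}{\frac{321}{10} + \frac{i \sqrt{40361754}}{394}}$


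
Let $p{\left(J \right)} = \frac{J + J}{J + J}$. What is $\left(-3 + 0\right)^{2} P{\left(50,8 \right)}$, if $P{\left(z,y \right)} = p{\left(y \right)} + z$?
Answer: $459$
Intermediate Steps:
$p{\left(J \right)} = 1$ ($p{\left(J \right)} = \frac{2 J}{2 J} = 2 J \frac{1}{2 J} = 1$)
$P{\left(z,y \right)} = 1 + z$
$\left(-3 + 0\right)^{2} P{\left(50,8 \right)} = \left(-3 + 0\right)^{2} \left(1 + 50\right) = \left(-3\right)^{2} \cdot 51 = 9 \cdot 51 = 459$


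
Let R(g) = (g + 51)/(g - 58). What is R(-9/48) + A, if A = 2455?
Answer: 2284792/931 ≈ 2454.1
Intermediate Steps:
R(g) = (51 + g)/(-58 + g)
R(-9/48) + A = (51 - 9/48)/(-58 - 9/48) + 2455 = (51 - 9*1/48)/(-58 - 9*1/48) + 2455 = (51 - 3/16)/(-58 - 3/16) + 2455 = (813/16)/(-931/16) + 2455 = -16/931*813/16 + 2455 = -813/931 + 2455 = 2284792/931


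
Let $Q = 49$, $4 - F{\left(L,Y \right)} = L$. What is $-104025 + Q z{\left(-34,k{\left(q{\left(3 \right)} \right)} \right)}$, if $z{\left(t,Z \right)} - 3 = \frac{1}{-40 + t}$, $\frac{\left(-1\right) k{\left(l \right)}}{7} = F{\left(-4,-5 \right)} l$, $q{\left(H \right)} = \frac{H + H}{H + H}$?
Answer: $- \frac{7687021}{74} \approx -1.0388 \cdot 10^{5}$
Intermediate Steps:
$F{\left(L,Y \right)} = 4 - L$
$q{\left(H \right)} = 1$ ($q{\left(H \right)} = \frac{2 H}{2 H} = 2 H \frac{1}{2 H} = 1$)
$k{\left(l \right)} = - 56 l$ ($k{\left(l \right)} = - 7 \left(4 - -4\right) l = - 7 \left(4 + 4\right) l = - 7 \cdot 8 l = - 56 l$)
$z{\left(t,Z \right)} = 3 + \frac{1}{-40 + t}$
$-104025 + Q z{\left(-34,k{\left(q{\left(3 \right)} \right)} \right)} = -104025 + 49 \frac{-119 + 3 \left(-34\right)}{-40 - 34} = -104025 + 49 \frac{-119 - 102}{-74} = -104025 + 49 \left(\left(- \frac{1}{74}\right) \left(-221\right)\right) = -104025 + 49 \cdot \frac{221}{74} = -104025 + \frac{10829}{74} = - \frac{7687021}{74}$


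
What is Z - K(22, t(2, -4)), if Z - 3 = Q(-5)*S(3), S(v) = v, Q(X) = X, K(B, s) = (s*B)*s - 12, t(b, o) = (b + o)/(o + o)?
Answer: -11/8 ≈ -1.3750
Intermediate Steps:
t(b, o) = (b + o)/(2*o) (t(b, o) = (b + o)/((2*o)) = (b + o)*(1/(2*o)) = (b + o)/(2*o))
K(B, s) = -12 + B*s² (K(B, s) = (B*s)*s - 12 = B*s² - 12 = -12 + B*s²)
Z = -12 (Z = 3 - 5*3 = 3 - 15 = -12)
Z - K(22, t(2, -4)) = -12 - (-12 + 22*((½)*(2 - 4)/(-4))²) = -12 - (-12 + 22*((½)*(-¼)*(-2))²) = -12 - (-12 + 22*(¼)²) = -12 - (-12 + 22*(1/16)) = -12 - (-12 + 11/8) = -12 - 1*(-85/8) = -12 + 85/8 = -11/8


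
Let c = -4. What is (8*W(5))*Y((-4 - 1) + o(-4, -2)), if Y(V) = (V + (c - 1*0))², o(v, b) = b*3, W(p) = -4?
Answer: -7200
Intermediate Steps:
o(v, b) = 3*b
Y(V) = (-4 + V)² (Y(V) = (V + (-4 - 1*0))² = (V + (-4 + 0))² = (V - 4)² = (-4 + V)²)
(8*W(5))*Y((-4 - 1) + o(-4, -2)) = (8*(-4))*(-4 + ((-4 - 1) + 3*(-2)))² = -32*(-4 + (-5 - 6))² = -32*(-4 - 11)² = -32*(-15)² = -32*225 = -7200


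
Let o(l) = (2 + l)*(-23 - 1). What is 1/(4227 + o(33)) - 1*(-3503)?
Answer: 11864662/3387 ≈ 3503.0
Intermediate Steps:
o(l) = -48 - 24*l (o(l) = (2 + l)*(-24) = -48 - 24*l)
1/(4227 + o(33)) - 1*(-3503) = 1/(4227 + (-48 - 24*33)) - 1*(-3503) = 1/(4227 + (-48 - 792)) + 3503 = 1/(4227 - 840) + 3503 = 1/3387 + 3503 = 11864662/3387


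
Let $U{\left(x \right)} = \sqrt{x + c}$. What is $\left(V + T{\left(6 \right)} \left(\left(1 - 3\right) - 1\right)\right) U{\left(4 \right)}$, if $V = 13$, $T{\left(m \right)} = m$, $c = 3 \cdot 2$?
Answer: $- 5 \sqrt{10} \approx -15.811$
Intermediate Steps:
$c = 6$
$U{\left(x \right)} = \sqrt{6 + x}$ ($U{\left(x \right)} = \sqrt{x + 6} = \sqrt{6 + x}$)
$\left(V + T{\left(6 \right)} \left(\left(1 - 3\right) - 1\right)\right) U{\left(4 \right)} = \left(13 + 6 \left(\left(1 - 3\right) - 1\right)\right) \sqrt{6 + 4} = \left(13 + 6 \left(-2 - 1\right)\right) \sqrt{10} = \left(13 + 6 \left(-3\right)\right) \sqrt{10} = \left(13 - 18\right) \sqrt{10} = - 5 \sqrt{10}$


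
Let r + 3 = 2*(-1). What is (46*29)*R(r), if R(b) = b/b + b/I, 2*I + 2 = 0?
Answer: 8004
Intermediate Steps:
I = -1 (I = -1 + (1/2)*0 = -1 + 0 = -1)
r = -5 (r = -3 + 2*(-1) = -3 - 2 = -5)
R(b) = 1 - b (R(b) = b/b + b/(-1) = 1 + b*(-1) = 1 - b)
(46*29)*R(r) = (46*29)*(1 - 1*(-5)) = 1334*(1 + 5) = 1334*6 = 8004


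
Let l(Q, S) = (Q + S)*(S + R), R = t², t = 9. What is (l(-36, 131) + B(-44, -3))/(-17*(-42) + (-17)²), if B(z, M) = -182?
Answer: 1174/59 ≈ 19.898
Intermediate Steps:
R = 81 (R = 9² = 81)
l(Q, S) = (81 + S)*(Q + S) (l(Q, S) = (Q + S)*(S + 81) = (Q + S)*(81 + S) = (81 + S)*(Q + S))
(l(-36, 131) + B(-44, -3))/(-17*(-42) + (-17)²) = ((131² + 81*(-36) + 81*131 - 36*131) - 182)/(-17*(-42) + (-17)²) = ((17161 - 2916 + 10611 - 4716) - 182)/(714 + 289) = (20140 - 182)/1003 = 19958*(1/1003) = 1174/59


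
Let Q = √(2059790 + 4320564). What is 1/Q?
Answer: √6380354/6380354 ≈ 0.00039589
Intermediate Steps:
Q = √6380354 ≈ 2525.9
1/Q = 1/(√6380354) = √6380354/6380354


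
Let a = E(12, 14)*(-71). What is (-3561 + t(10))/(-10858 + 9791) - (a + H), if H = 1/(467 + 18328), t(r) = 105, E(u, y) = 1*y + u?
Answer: 37085127643/20054265 ≈ 1849.2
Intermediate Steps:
E(u, y) = u + y (E(u, y) = y + u = u + y)
a = -1846 (a = (12 + 14)*(-71) = 26*(-71) = -1846)
H = 1/18795 ≈ 5.3206e-5
(-3561 + t(10))/(-10858 + 9791) - (a + H) = (-3561 + 105)/(-10858 + 9791) - (-1846 + 1/18795) = -3456/(-1067) - 1*(-34695569/18795) = -3456*(-1/1067) + 34695569/18795 = 3456/1067 + 34695569/18795 = 37085127643/20054265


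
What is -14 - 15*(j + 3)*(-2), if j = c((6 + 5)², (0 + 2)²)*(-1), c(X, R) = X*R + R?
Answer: -14564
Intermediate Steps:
c(X, R) = R + R*X (c(X, R) = R*X + R = R + R*X)
j = -488 (j = ((0 + 2)²*(1 + (6 + 5)²))*(-1) = (2²*(1 + 11²))*(-1) = (4*(1 + 121))*(-1) = (4*122)*(-1) = 488*(-1) = -488)
-14 - 15*(j + 3)*(-2) = -14 - 15*(-488 + 3)*(-2) = -14 - (-7275)*(-2) = -14 - 15*970 = -14 - 14550 = -14564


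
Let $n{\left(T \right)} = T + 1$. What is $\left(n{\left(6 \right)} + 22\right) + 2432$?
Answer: $2461$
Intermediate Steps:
$n{\left(T \right)} = 1 + T$
$\left(n{\left(6 \right)} + 22\right) + 2432 = \left(\left(1 + 6\right) + 22\right) + 2432 = \left(7 + 22\right) + 2432 = 29 + 2432 = 2461$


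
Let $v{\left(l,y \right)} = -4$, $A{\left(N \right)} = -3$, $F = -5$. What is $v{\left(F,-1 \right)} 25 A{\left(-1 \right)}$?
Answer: $300$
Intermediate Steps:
$v{\left(F,-1 \right)} 25 A{\left(-1 \right)} = \left(-4\right) 25 \left(-3\right) = \left(-100\right) \left(-3\right) = 300$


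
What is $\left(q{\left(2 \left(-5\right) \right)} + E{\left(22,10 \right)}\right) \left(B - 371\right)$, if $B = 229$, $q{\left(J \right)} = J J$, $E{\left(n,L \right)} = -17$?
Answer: $-11786$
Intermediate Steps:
$q{\left(J \right)} = J^{2}$
$\left(q{\left(2 \left(-5\right) \right)} + E{\left(22,10 \right)}\right) \left(B - 371\right) = \left(\left(2 \left(-5\right)\right)^{2} - 17\right) \left(229 - 371\right) = \left(\left(-10\right)^{2} - 17\right) \left(-142\right) = \left(100 - 17\right) \left(-142\right) = 83 \left(-142\right) = -11786$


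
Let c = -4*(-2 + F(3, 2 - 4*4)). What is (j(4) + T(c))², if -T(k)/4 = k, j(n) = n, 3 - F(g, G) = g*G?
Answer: 478864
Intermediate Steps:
F(g, G) = 3 - G*g (F(g, G) = 3 - g*G = 3 - G*g)
c = -172 (c = -4*(-2 + (3 - 1*(2 - 4*4)*3)) = -4*(-2 + (3 - 1*(2 - 16)*3)) = -4*(-2 + (3 - 1*(-14)*3)) = -4*(-2 + (3 + 42)) = -4*(-2 + 45) = -4*43 = -172)
T(k) = -4*k
(j(4) + T(c))² = (4 - 4*(-172))² = (4 + 688)² = 692² = 478864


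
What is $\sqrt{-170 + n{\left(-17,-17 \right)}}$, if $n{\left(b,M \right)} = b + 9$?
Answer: $i \sqrt{178} \approx 13.342 i$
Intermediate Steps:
$n{\left(b,M \right)} = 9 + b$
$\sqrt{-170 + n{\left(-17,-17 \right)}} = \sqrt{-170 + \left(9 - 17\right)} = \sqrt{-170 - 8} = \sqrt{-178} = i \sqrt{178}$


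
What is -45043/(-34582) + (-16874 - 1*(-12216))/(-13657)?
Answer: 776235207/472286374 ≈ 1.6436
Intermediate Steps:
-45043/(-34582) + (-16874 - 1*(-12216))/(-13657) = -45043*(-1/34582) + (-16874 + 12216)*(-1/13657) = 45043/34582 - 4658*(-1/13657) = 45043/34582 + 4658/13657 = 776235207/472286374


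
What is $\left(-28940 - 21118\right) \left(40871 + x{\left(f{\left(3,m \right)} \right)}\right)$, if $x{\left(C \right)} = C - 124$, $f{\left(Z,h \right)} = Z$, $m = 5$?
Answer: $-2039863500$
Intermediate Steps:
$x{\left(C \right)} = -124 + C$
$\left(-28940 - 21118\right) \left(40871 + x{\left(f{\left(3,m \right)} \right)}\right) = \left(-28940 - 21118\right) \left(40871 + \left(-124 + 3\right)\right) = - 50058 \left(40871 - 121\right) = \left(-50058\right) 40750 = -2039863500$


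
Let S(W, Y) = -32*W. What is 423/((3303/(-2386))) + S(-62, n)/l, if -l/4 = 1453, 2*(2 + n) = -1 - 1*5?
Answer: -163124358/533251 ≈ -305.91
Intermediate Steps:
n = -5 (n = -2 + (-1 - 1*5)/2 = -2 + (-1 - 5)/2 = -2 + (1/2)*(-6) = -2 - 3 = -5)
l = -5812 (l = -4*1453 = -5812)
423/((3303/(-2386))) + S(-62, n)/l = 423/((3303/(-2386))) - 32*(-62)/(-5812) = 423/((3303*(-1/2386))) + 1984*(-1/5812) = 423/(-3303/2386) - 496/1453 = 423*(-2386/3303) - 496/1453 = -112142/367 - 496/1453 = -163124358/533251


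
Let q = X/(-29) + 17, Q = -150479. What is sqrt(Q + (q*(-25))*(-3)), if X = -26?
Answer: I*sqrt(125424014)/29 ≈ 386.18*I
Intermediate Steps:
q = 519/29 (q = -26/(-29) + 17 = -26*(-1/29) + 17 = 26/29 + 17 = 519/29 ≈ 17.897)
sqrt(Q + (q*(-25))*(-3)) = sqrt(-150479 + ((519/29)*(-25))*(-3)) = sqrt(-150479 - 12975/29*(-3)) = sqrt(-150479 + 38925/29) = sqrt(-4324966/29) = I*sqrt(125424014)/29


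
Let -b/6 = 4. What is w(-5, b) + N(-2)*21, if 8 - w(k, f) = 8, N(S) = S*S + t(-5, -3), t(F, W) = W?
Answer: 21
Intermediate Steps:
b = -24 (b = -6*4 = -24)
N(S) = -3 + S**2 (N(S) = S*S - 3 = S**2 - 3 = -3 + S**2)
w(k, f) = 0 (w(k, f) = 8 - 1*8 = 8 - 8 = 0)
w(-5, b) + N(-2)*21 = 0 + (-3 + (-2)**2)*21 = 0 + (-3 + 4)*21 = 0 + 1*21 = 0 + 21 = 21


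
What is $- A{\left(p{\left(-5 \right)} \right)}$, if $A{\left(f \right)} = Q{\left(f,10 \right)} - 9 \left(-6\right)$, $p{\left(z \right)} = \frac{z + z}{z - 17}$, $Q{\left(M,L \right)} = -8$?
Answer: $-46$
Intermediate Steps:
$p{\left(z \right)} = \frac{2 z}{-17 + z}$
$A{\left(f \right)} = 46$ ($A{\left(f \right)} = -8 - 9 \left(-6\right) = -8 - -54 = -8 + 54 = 46$)
$- A{\left(p{\left(-5 \right)} \right)} = \left(-1\right) 46 = -46$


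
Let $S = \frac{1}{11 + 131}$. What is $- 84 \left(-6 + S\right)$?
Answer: $\frac{35742}{71} \approx 503.41$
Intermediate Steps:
$S = \frac{1}{142} \approx 0.0070423$
$- 84 \left(-6 + S\right) = - 84 \left(-6 + \frac{1}{142}\right) = \left(-84\right) \left(- \frac{851}{142}\right) = \frac{35742}{71}$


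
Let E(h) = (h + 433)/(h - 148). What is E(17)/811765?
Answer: -90/21268243 ≈ -4.2317e-6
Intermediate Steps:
E(h) = (433 + h)/(-148 + h)
E(17)/811765 = ((433 + 17)/(-148 + 17))/811765 = (450/(-131))*(1/811765) = -1/131*450*(1/811765) = -450/131*1/811765 = -90/21268243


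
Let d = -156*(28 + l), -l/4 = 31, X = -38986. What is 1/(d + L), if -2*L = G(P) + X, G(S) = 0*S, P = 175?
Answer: 1/34469 ≈ 2.9012e-5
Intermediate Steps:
l = -124 (l = -4*31 = -124)
G(S) = 0
d = 14976 (d = -156*(28 - 124) = -156*(-96) = 14976)
L = 19493 (L = -(0 - 38986)/2 = -1/2*(-38986) = 19493)
1/(d + L) = 1/(14976 + 19493) = 1/34469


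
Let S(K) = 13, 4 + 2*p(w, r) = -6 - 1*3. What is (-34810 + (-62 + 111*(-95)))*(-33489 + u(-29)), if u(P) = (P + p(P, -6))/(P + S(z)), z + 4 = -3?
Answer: 48667812609/32 ≈ 1.5209e+9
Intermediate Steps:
z = -7 (z = -4 - 3 = -7)
p(w, r) = -13/2 (p(w, r) = -2 + (-6 - 1*3)/2 = -2 + (-6 - 3)/2 = -2 + (½)*(-9) = -2 - 9/2 = -13/2)
u(P) = (-13/2 + P)/(13 + P) (u(P) = (P - 13/2)/(P + 13) = (-13/2 + P)/(13 + P))
(-34810 + (-62 + 111*(-95)))*(-33489 + u(-29)) = (-34810 + (-62 + 111*(-95)))*(-33489 + (-13/2 - 29)/(13 - 29)) = (-34810 + (-62 - 10545))*(-33489 - 71/2/(-16)) = (-34810 - 10607)*(-33489 - 1/16*(-71/2)) = -45417*(-33489 + 71/32) = -45417*(-1071577/32) = 48667812609/32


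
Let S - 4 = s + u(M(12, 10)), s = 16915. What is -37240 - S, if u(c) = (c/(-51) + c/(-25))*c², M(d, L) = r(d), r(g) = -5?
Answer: -2762489/51 ≈ -54166.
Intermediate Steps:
M(d, L) = -5
u(c) = -76*c³/1275 (u(c) = (c*(-1/51) + c*(-1/25))*c² = (-c/51 - c/25)*c² = (-76*c/1275)*c² = -76*c³/1275)
S = 863249/51 (S = 4 + (16915 - 76/1275*(-5)³) = 4 + (16915 - 76/1275*(-125)) = 4 + (16915 + 380/51) = 4 + 863045/51 = 863249/51 ≈ 16926.)
-37240 - S = -37240 - 1*863249/51 = -37240 - 863249/51 = -2762489/51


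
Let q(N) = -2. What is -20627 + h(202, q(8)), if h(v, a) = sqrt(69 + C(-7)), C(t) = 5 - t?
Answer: -20618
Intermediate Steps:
h(v, a) = 9 (h(v, a) = sqrt(69 + (5 - 1*(-7))) = sqrt(69 + (5 + 7)) = sqrt(69 + 12) = sqrt(81) = 9)
-20627 + h(202, q(8)) = -20627 + 9 = -20618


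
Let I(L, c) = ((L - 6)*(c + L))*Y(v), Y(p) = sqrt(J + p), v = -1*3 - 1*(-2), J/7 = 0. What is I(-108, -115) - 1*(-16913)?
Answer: 16913 + 25422*I ≈ 16913.0 + 25422.0*I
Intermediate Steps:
J = 0 (J = 7*0 = 0)
v = -1 (v = -3 + 2 = -1)
Y(p) = sqrt(p) (Y(p) = sqrt(0 + p) = sqrt(p))
I(L, c) = I*(-6 + L)*(L + c) (I(L, c) = ((L - 6)*(c + L))*sqrt(-1) = ((-6 + L)*(L + c))*I = I*(-6 + L)*(L + c))
I(-108, -115) - 1*(-16913) = I*((-108)**2 - 6*(-108) - 6*(-115) - 108*(-115)) - 1*(-16913) = I*(11664 + 648 + 690 + 12420) + 16913 = I*25422 + 16913 = 25422*I + 16913 = 16913 + 25422*I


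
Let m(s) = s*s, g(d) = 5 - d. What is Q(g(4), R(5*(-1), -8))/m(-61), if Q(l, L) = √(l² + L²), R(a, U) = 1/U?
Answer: √65/29768 ≈ 0.00027084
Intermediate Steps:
m(s) = s²
Q(l, L) = √(L² + l²)
Q(g(4), R(5*(-1), -8))/m(-61) = √((1/(-8))² + (5 - 1*4)²)/((-61)²) = √((-⅛)² + (5 - 4)²)/3721 = √(1/64 + 1²)*(1/3721) = √(1/64 + 1)*(1/3721) = √(65/64)*(1/3721) = (√65/8)*(1/3721) = √65/29768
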